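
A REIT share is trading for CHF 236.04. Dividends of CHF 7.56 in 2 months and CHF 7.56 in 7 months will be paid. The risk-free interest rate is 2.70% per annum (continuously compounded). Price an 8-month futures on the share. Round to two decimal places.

CHF 225.09

PV(dividends) I = 7.56·e^(−0.0270·2/12) + 7.56·e^(−0.0270·7/12)
I = 7.5261 + 7.4419 = 14.9680
F = (S − I)·e^(rT) = (236.04 − 14.9680) · e^(0.0270·8/12)
= 221.0720 · e^0.018000 = 221.0720 × 1.018163 = CHF 225.09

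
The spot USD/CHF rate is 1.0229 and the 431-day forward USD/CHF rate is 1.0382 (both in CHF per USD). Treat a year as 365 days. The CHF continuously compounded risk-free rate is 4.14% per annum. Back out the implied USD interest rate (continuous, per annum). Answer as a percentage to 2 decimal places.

F = S·e^((r_CHF − r_USD)T) ⇒ r_USD = r_CHF − ln(F/S)/T
ln(1.0382/1.0229) = 0.014847; /(431/365) = 0.012573
r_USD = 0.0414 − 0.012573 = 0.028827
r_USD = 2.88%

2.88%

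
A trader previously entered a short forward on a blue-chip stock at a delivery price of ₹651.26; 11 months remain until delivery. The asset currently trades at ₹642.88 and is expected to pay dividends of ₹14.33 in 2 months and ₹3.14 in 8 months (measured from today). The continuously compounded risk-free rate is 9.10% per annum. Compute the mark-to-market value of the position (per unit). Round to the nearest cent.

-₹26.67

PV(remaining dividends) I = 14.33·e^(−0.0910·2/12) + 3.14·e^(−0.0910·8/12) = 17.0695
Current forward F = (S − I)·e^(rT) = (642.88 − 17.0695)·e^(0.0910·11/12) = 625.8105 × 1.086995 = 680.2529
Value (long) = (F − K)·e^(−rT) = (680.2529 − 651.26) × 0.919968 = 26.6725
Short position value = −(long value) = -₹26.67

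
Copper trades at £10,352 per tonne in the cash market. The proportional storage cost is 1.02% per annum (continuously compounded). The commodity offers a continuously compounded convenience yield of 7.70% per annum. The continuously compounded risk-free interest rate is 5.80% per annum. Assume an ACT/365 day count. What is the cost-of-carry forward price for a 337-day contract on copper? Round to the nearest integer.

£10,268 per tonne

Net carry = r + u − y = 0.0580 + 0.0102 − 0.0770 = -0.0088
F = S·e^((r+u−y)T) = 10352 · e^(-0.0088 × 337/365) = 10352 · e^-0.008125
= 10352 × 0.991908 = £10,268 per tonne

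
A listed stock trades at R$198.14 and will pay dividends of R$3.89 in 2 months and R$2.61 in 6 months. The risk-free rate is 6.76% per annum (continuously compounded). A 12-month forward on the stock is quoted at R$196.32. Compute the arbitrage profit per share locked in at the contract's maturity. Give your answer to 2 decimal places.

R$8.86 per share

PV(dividends) I = 3.89·e^(−0.0676·2/12) + 2.61·e^(−0.0676·6/12) = 6.3697
Fair forward F* = (S − I)·e^(rT) = (198.14 − 6.3697)·e^0.067600 = 191.7703 × 1.069937 = 205.1821
Market R$196.32 < fair 205.1821: forward underpriced → reverse cash-and-carry (short the stock, invest proceeds at r, pay the dividends, go long the forward).
Profit at T = |F_mkt − F*| = |196.32 − 205.1821| = R$8.86 per share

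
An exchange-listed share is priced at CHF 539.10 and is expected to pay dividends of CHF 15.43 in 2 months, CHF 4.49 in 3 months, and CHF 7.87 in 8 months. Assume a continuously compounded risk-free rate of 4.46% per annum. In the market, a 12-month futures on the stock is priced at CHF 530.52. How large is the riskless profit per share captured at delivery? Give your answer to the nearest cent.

CHF 4.52 per share

PV(dividends) I = 15.43·e^(−0.0446·2/12) + 4.49·e^(−0.0446·3/12) + 7.87·e^(−0.0446·8/12) = 27.3954
Fair futures F* = (S − I)·e^(rT) = (539.10 − 27.3954)·e^0.044600 = 511.7046 × 1.045610 = 535.0434
Market CHF 530.52 < fair 535.0434: forward underpriced → reverse cash-and-carry (short the stock, invest proceeds at r, pay the dividends, go long the forward).
Profit at T = |F_mkt − F*| = |530.52 − 535.0434| = CHF 4.52 per share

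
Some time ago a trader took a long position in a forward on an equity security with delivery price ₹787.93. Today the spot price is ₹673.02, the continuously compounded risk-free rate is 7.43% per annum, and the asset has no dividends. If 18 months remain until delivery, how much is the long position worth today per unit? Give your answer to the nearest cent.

Current fair forward for the remaining 18 months: F = S·e^(r·T), r = 0.0743
F = 673.02 · e^(0.0743 × 18/12) = 673.02 × 1.117898 = 752.3677
Value of long forward = (F − K)·e^(−rT) = (752.3677 − 787.93) · e^(−0.0743·18/12)
= -35.5623 × 0.894536 = -31.81

-₹31.81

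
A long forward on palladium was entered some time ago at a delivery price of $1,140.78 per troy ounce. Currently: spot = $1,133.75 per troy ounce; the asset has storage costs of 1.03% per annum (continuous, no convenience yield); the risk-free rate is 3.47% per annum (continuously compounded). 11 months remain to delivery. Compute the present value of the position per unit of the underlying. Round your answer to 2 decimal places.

$39.44 per troy ounce

Current fair forward for the remaining 11 months: F = S·e^((r + u)·T), (r + u) = 0.0347 + 0.0103 = 0.0450
F = 1133.75 · e^(0.0450 × 11/12) = 1133.75 × 1.04211260 = 1181.4952
Value of long forward = (F − K)·e^(−rT) = (1181.4952 − 1140.78) · e^(−0.0347·11/12)
= 40.7152 × 0.96869223 = 39.44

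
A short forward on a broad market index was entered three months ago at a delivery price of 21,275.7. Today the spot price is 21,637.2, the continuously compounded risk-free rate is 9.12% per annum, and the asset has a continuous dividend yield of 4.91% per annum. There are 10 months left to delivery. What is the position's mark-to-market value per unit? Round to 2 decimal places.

-1051.08

Current fair forward for the remaining 10 months: F = S·e^((r − q)·T), (r − q) = 0.0912 − 0.0491 = 0.0421
F = 21637.2 · e^(0.0421 × 10/12) = 21637.2 × 1.03570601 = 22409.7781
Value of long forward = (F − K)·e^(−rT) = (22409.7781 − 21275.7) · e^(−0.0912·10/12)
= 1134.0781 × 0.92681621 = 1051.08
Short position value = −(long value) = -1051.08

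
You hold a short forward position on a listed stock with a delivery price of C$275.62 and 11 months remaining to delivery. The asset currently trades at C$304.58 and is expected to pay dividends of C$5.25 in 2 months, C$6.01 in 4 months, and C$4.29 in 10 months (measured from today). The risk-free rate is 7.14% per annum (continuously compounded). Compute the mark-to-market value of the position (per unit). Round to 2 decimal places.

PV(remaining dividends) I = 5.25·e^(−0.0714·2/12) + 6.01·e^(−0.0714·4/12) + 4.29·e^(−0.0714·10/12) = 15.0987
Current forward F = (S − I)·e^(rT) = (304.58 − 15.0987)·e^(0.0714·11/12) = 289.4813 × 1.067639 = 309.0615
Value (long) = (F − K)·e^(−rT) = (309.0615 − 275.62) × 0.936646 = 31.3228
Short position value = −(long value) = -C$31.32

-C$31.32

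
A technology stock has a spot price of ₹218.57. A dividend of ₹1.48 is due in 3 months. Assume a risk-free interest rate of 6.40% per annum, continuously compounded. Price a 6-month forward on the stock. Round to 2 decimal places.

PV(dividends) I = 1.48·e^(−0.0640·3/12)
I = 1.4565
F = (S − I)·e^(rT) = (218.57 − 1.4565) · e^(0.0640·6/12)
= 217.1135 · e^0.032000 = 217.1135 × 1.032518 = ₹224.17

₹224.17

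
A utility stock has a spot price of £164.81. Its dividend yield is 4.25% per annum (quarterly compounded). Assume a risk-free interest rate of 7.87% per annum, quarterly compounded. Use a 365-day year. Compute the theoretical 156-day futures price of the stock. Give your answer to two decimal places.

F = S · (1+r/4)^(4T) / (1+q/4)^(4T)
= 164.81 × 1.033871 / 1.018233 = 164.81 × 1.015358
F = £167.34

£167.34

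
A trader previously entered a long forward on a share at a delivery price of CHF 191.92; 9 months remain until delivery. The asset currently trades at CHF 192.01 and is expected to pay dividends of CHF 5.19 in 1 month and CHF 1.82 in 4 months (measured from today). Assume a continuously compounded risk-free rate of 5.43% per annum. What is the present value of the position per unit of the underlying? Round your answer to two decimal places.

PV(remaining dividends) I = 5.19·e^(−0.0543·1/12) + 1.82·e^(−0.0543·4/12) = 6.9539
Current forward F = (S − I)·e^(rT) = (192.01 − 6.9539)·e^(0.0543·9/12) = 185.0561 × 1.041566 = 192.7481
Value (long) = (F − K)·e^(−rT) = (192.7481 − 191.92) × 0.960093 = 0.7951
Value = CHF 0.80

CHF 0.80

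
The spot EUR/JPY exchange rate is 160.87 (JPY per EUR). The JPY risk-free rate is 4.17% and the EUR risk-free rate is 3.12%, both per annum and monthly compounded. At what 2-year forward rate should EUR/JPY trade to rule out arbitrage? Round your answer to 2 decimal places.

By covered interest parity, F = S · (1+r_JPY/12)^(12T) / (1+r_EUR/12)^(12T)
= 160.87 × 1.086819 / 1.064302 = 160.87 × 1.021157
F = 164.27 JPY per EUR

164.27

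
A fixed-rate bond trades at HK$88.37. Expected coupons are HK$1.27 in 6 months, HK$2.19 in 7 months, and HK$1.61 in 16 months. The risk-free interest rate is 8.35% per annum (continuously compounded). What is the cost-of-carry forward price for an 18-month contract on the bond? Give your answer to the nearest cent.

HK$94.78

PV(coupons) I = 1.27·e^(−0.0835·6/12) + 2.19·e^(−0.0835·7/12) + 1.61·e^(−0.0835·16/12)
I = 1.2181 + 2.0859 + 1.4404 = 4.7444
F = (S − I)·e^(rT) = (88.37 − 4.7444) · e^(0.0835·18/12)
= 83.6256 · e^0.125250 = 83.6256 × 1.133432 = HK$94.78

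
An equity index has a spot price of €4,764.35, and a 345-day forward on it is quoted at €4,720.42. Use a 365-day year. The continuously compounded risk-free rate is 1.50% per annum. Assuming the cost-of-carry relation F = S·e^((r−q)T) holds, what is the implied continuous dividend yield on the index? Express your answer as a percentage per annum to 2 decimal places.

2.48%

From F = S·e^((r−q)T): (r − q) = ln(F/S)/T
ln(4720.42/4764.35) = ln(0.990779) = -0.009264
(r − q) = -0.009264 / (345/365) = -0.009801
q = r − ln(F/S)/T = 0.0150 + 0.009801 = 0.024801
q = 2.48%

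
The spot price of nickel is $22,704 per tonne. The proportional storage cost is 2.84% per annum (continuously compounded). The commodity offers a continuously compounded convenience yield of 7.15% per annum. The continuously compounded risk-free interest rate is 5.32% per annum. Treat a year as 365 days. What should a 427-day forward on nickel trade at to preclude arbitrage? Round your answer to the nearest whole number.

$22,974 per tonne

Net carry = r + u − y = 0.0532 + 0.0284 − 0.0715 = 0.0101
F = S·e^((r+u−y)T) = 22704 · e^(0.0101 × 427/365) = 22704 · e^0.011816
= 22704 × 1.011886 = $22,974 per tonne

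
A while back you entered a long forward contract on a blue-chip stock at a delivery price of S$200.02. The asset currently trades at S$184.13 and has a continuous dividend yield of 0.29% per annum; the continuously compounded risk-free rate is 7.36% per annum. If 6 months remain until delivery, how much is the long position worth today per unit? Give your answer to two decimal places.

-S$8.93

Current fair forward for the remaining 6 months: F = S·e^((r − q)·T), (r − q) = 0.0736 − 0.0029 = 0.0707
F = 184.13 · e^(0.0707 × 6/12) = 184.13 × 1.035982 = 190.7554
Value of long forward = (F − K)·e^(−rT) = (190.7554 − 200.02) · e^(−0.0736·6/12)
= -9.2646 × 0.963869 = -8.93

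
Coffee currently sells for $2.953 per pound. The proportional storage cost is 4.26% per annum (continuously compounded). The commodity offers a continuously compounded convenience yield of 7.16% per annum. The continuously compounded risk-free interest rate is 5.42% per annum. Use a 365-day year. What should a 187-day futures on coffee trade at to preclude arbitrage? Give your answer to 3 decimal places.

$2.991 per pound

Net carry = r + u − y = 0.0542 + 0.0426 − 0.0716 = 0.0252
F = S·e^((r+u−y)T) = 2.953 · e^(0.0252 × 187/365) = 2.953 · e^0.012911
= 2.953 × 1.012995 = $2.991 per pound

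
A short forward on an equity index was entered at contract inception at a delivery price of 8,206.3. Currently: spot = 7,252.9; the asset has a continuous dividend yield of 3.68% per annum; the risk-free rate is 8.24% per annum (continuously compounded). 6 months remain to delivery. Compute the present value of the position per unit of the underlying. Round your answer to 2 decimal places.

Current fair forward for the remaining 6 months: F = S·e^((r − q)·T), (r − q) = 0.0824 − 0.0368 = 0.0456
F = 7252.9 · e^(0.0456 × 6/12) = 7252.9 × 1.02306191 = 7420.1657
Value of long forward = (F − K)·e^(−rT) = (7420.1657 − 8206.3) · e^(−0.0824·6/12)
= -786.1343 × 0.95963718 = -754.40
Short position value = −(long value) = 754.40

754.40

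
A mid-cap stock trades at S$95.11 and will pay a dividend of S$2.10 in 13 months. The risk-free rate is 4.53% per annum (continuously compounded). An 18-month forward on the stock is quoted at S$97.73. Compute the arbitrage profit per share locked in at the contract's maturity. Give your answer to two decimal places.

PV(dividends) I = 2.10·e^(−0.0453·13/12) = 1.9994
Fair forward F* = (S − I)·e^(rT) = (95.11 − 1.9994)·e^0.067950 = 93.1106 × 1.070312 = 99.6574
Market S$97.73 < fair 99.6574: forward underpriced → reverse cash-and-carry (short the stock, invest proceeds at r, pay the dividends, go long the forward).
Profit at T = |F_mkt − F*| = |97.73 − 99.6574| = S$1.93 per share

S$1.93 per share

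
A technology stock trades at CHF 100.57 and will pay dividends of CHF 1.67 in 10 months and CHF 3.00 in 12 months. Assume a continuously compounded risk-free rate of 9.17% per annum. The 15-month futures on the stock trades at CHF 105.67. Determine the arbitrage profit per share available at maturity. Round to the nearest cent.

CHF 2.31 per share

PV(dividends) I = 1.67·e^(−0.0917·10/12) + 3.00·e^(−0.0917·12/12) = 4.2843
Fair futures F* = (S − I)·e^(rT) = (100.57 − 4.2843)·e^0.114625 = 96.2857 × 1.121453 = 107.9799
Market CHF 105.67 < fair 107.9799: forward underpriced → reverse cash-and-carry (short the stock, invest proceeds at r, pay the dividends, go long the forward).
Profit at T = |F_mkt − F*| = |105.67 − 107.9799| = CHF 2.31 per share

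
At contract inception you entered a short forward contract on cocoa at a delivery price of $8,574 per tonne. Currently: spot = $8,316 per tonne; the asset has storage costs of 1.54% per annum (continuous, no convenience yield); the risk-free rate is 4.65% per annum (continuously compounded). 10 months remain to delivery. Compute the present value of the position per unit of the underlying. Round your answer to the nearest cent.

Current fair forward for the remaining 10 months: F = S·e^((r + u)·T), (r + u) = 0.0465 + 0.0154 = 0.0619
F = 8316 · e^(0.0619 × 10/12) = 8316 × 1.05293693 = 8756.2235
Value of long forward = (F − K)·e^(−rT) = (8756.2235 − 8574) · e^(−0.0465·10/12)
= 182.2235 × 0.96199118 = 175.30
Short position value = −(long value) = -$175.30

-$175.30 per tonne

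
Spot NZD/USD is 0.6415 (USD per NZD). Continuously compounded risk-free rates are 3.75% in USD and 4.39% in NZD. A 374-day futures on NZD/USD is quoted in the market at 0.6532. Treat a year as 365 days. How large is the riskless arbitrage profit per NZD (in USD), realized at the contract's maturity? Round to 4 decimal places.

0.0159 per NZD (in USD)

Fair futures: F* = S·e^(carry·T), with carry = (r_USD − r_NZD) = 0.0375 − 0.0439 = -0.0064
F* = 0.6415 · e^(-0.0064 × 374/365) = 0.6415 · e^-0.006558 = 0.6415 × 0.993463 = 0.6373
Market 0.6532 > fair 0.6373: forward overpriced → cash-and-carry (buy spot, short the forward).
At maturity, profit = |F_mkt − F*| = |0.6532 − 0.6373| = 0.0159 per NZD (in USD)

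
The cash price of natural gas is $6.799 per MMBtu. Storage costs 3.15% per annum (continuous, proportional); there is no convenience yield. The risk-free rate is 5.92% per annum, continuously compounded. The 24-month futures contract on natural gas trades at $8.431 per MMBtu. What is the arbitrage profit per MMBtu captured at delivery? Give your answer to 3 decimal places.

Fair futures: F* = S·e^(carry·T), with carry = (r + u) = 0.0592 + 0.0315 = 0.0907
F* = 6.799 · e^(0.0907 × 24/12) = 6.799 · e^0.181400 = 6.799 × 1.198895 = $8.1513
Market $8.431 > fair $8.1513: forward overpriced → cash-and-carry (buy spot, short the forward).
At maturity, profit = |F_mkt − F*| = |8.431 − 8.1513| = $0.280 per MMBtu

$0.280 per MMBtu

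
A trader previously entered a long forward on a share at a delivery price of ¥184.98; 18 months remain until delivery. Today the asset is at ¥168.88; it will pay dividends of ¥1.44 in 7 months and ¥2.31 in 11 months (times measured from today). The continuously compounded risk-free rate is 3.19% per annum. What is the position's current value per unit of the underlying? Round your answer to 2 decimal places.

-¥11.11

PV(remaining dividends) I = 1.44·e^(−0.0319·7/12) + 2.31·e^(−0.0319·11/12) = 3.6569
Current forward F = (S − I)·e^(rT) = (168.88 − 3.6569)·e^(0.0319·18/12) = 165.2231 × 1.049013 = 173.3212
Value (long) = (F − K)·e^(−rT) = (173.3212 − 184.98) × 0.953277 = -11.1141
Value = -¥11.11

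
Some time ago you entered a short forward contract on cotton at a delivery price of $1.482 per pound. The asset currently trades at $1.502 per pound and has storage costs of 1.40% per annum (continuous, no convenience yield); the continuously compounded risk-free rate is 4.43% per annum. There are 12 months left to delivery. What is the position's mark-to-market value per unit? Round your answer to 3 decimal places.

-$0.105 per pound

Current fair forward for the remaining 12 months: F = S·e^((r + u)·T), (r + u) = 0.0443 + 0.0140 = 0.0583
F = 1.502 · e^(0.0583 × 12/12) = 1.502 × 1.060033 = 1.5922
Value of long forward = (F − K)·e^(−rT) = (1.5922 − 1.482) · e^(−0.0443·12/12)
= 0.1102 × 0.956667 = 0.105
Short position value = −(long value) = -$0.105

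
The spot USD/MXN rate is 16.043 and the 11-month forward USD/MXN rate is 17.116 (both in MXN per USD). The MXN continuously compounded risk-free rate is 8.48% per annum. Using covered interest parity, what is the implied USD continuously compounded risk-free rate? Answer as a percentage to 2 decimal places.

1.42%

F = S·e^((r_MXN − r_USD)T) ⇒ r_USD = r_MXN − ln(F/S)/T
ln(17.116/16.043) = 0.064741; /(11/12) = 0.070627
r_USD = 0.0848 − 0.070627 = 0.014173
r_USD = 1.42%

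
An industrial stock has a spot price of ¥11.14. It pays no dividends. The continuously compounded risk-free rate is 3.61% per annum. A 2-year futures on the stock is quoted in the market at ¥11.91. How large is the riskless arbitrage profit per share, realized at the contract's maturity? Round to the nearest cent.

Fair futures: F* = S·e^(carry·T), with carry = r = 0.0361
F* = 11.14 · e^(0.0361 × 2) = 11.14 · e^0.072200 = 11.14 × 1.074870 = ¥11.9741
Market ¥11.91 < fair ¥11.9741: forward underpriced → reverse cash-and-carry (short spot, go long the forward).
At maturity, profit = |F_mkt − F*| = |11.91 − 11.9741| = ¥0.06 per share

¥0.06 per share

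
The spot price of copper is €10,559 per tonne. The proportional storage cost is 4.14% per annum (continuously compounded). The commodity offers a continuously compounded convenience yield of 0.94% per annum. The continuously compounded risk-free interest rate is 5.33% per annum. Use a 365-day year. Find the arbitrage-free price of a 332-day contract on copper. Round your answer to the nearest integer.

Net carry = r + u − y = 0.0533 + 0.0414 − 0.0094 = 0.0853
F = S·e^((r+u−y)T) = 10559 · e^(0.0853 × 332/365) = 10559 · e^0.077588
= 10559 × 1.080677 = €11,411 per tonne

€11,411 per tonne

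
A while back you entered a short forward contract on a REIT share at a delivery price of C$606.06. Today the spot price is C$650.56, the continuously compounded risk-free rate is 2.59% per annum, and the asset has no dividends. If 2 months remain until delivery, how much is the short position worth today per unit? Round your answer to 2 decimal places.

Current fair forward for the remaining 2 months: F = S·e^(r·T), r = 0.0259
F = 650.56 · e^(0.0259 × 2/12) = 650.56 × 1.004326 = 653.3743
Value of long forward = (F − K)·e^(−rT) = (653.3743 − 606.06) · e^(−0.0259·2/12)
= 47.3143 × 0.995693 = 47.11
Short position value = −(long value) = -C$47.11

-C$47.11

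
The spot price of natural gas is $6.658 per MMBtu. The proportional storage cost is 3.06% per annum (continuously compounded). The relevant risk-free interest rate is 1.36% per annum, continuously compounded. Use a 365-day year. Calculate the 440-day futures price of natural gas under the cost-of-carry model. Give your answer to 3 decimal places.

$7.022 per MMBtu

Net carry = r + u − y = 0.0136 + 0.0306 − 0.0000 = 0.0442
F = S·e^((r+u−y)T) = 6.658 · e^(0.0442 × 440/365) = 6.658 · e^0.053282
= 6.658 × 1.054727 = $7.022 per MMBtu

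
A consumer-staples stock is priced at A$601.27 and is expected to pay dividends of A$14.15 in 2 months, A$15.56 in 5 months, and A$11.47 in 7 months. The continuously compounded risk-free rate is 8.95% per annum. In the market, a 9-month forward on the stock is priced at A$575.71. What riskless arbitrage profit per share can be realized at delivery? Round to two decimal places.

PV(dividends) I = 14.15·e^(−0.0895·2/12) + 15.56·e^(−0.0895·5/12) + 11.47·e^(−0.0895·7/12) = 39.8175
Fair forward F* = (S − I)·e^(rT) = (601.27 − 39.8175)·e^0.067125 = 561.4525 × 1.069429 = 600.4336
Market A$575.71 < fair 600.4336: forward underpriced → reverse cash-and-carry (short the stock, invest proceeds at r, pay the dividends, go long the forward).
Profit at T = |F_mkt − F*| = |575.71 − 600.4336| = A$24.72 per share

A$24.72 per share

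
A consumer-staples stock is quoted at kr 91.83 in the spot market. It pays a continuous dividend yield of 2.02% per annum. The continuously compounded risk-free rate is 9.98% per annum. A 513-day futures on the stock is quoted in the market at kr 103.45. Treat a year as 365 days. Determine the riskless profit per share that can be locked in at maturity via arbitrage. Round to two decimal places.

Fair futures: F* = S·e^(carry·T), with carry = (r − q) = 0.0998 − 0.0202 = 0.0796
F* = 91.83 · e^(0.0796 × 513/365) = 91.83 · e^0.111876 = 91.83 × 1.118374 = kr 102.7003
Market kr 103.45 > fair kr 102.7003: forward overpriced → cash-and-carry (buy spot, short the forward).
At maturity, profit = |F_mkt − F*| = |103.45 − 102.7003| = kr 0.75 per share

kr 0.75 per share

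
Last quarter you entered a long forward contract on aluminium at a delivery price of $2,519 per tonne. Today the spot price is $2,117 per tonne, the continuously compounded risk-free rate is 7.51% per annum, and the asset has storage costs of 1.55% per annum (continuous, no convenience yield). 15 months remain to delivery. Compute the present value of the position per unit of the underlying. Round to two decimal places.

Current fair forward for the remaining 15 months: F = S·e^((r + u)·T), (r + u) = 0.0751 + 0.0155 = 0.0906
F = 2117 · e^(0.0906 × 15/12) = 2117 × 1.11991188 = 2370.8534
Value of long forward = (F − K)·e^(−rT) = (2370.8534 − 2519) · e^(−0.0751·15/12)
= -148.1466 × 0.91039655 = -134.87

-$134.87 per tonne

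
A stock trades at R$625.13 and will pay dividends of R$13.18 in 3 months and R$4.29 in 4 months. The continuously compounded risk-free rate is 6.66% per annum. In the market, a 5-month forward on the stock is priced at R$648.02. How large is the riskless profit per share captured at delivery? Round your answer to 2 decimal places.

PV(dividends) I = 13.18·e^(−0.0666·3/12) + 4.29·e^(−0.0666·4/12) = 17.1582
Fair forward F* = (S − I)·e^(rT) = (625.13 − 17.1582)·e^0.027750 = 607.9718 × 1.028139 = 625.0795
Market R$648.02 > fair 625.0795: forward overpriced → cash-and-carry (borrow at r, buy the stock and collect the dividends, short the forward).
Profit at T = |F_mkt − F*| = |648.02 − 625.0795| = R$22.94 per share

R$22.94 per share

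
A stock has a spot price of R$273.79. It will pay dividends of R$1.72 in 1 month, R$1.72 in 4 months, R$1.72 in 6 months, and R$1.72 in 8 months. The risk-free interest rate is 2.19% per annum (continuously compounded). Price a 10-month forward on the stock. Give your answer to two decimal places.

R$271.89

PV(dividends) I = 1.72·e^(−0.0219·1/12) + 1.72·e^(−0.0219·4/12) + 1.72·e^(−0.0219·6/12) + 1.72·e^(−0.0219·8/12)
I = 1.7169 + 1.7075 + 1.7013 + 1.6951 = 6.8208
F = (S − I)·e^(rT) = (273.79 − 6.8208) · e^(0.0219·10/12)
= 266.9692 · e^0.018250 = 266.9692 × 1.018418 = R$271.89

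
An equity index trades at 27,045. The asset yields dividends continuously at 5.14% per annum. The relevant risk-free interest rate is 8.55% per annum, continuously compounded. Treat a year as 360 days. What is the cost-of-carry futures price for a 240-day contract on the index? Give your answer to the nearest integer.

F = S·e^((r − q)T) = 27045 · e^((0.0855 − 0.0514) × 240/360)
= 27045 · e^0.022733 = 27045 × 1.022993
F = 27,667

27,667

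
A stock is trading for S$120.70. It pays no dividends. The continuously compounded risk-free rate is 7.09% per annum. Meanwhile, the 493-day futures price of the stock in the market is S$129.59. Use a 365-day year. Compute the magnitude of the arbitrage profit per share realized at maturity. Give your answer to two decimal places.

S$3.24 per share

Fair futures: F* = S·e^(carry·T), with carry = r = 0.0709
F* = 120.70 · e^(0.0709 × 493/365) = 120.70 · e^0.095764 = 120.70 × 1.100499 = S$132.8302
Market S$129.59 < fair S$132.8302: forward underpriced → reverse cash-and-carry (short spot, go long the forward).
At maturity, profit = |F_mkt − F*| = |129.59 − 132.8302| = S$3.24 per share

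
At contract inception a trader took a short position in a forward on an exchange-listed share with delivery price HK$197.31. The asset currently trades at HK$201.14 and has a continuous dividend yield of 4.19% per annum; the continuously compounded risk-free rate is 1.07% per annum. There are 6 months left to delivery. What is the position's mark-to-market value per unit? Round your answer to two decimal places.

-HK$0.71

Current fair forward for the remaining 6 months: F = S·e^((r − q)·T), (r − q) = 0.0107 − 0.0419 = -0.0312
F = 201.14 · e^(-0.0312 × 6/12) = 201.14 × 0.984521 = 198.0266
Value of long forward = (F − K)·e^(−rT) = (198.0266 − 197.31) · e^(−0.0107·6/12)
= 0.7166 × 0.994664 = 0.71
Short position value = −(long value) = -HK$0.71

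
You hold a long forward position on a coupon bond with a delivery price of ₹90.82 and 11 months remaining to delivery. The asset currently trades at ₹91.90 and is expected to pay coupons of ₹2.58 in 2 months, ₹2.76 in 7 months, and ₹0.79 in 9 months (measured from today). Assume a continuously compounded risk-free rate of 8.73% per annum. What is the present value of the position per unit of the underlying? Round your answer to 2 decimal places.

PV(remaining coupons) I = 2.58·e^(−0.0873·2/12) + 2.76·e^(−0.0873·7/12) + 0.79·e^(−0.0873·9/12) = 5.9056
Current forward F = (S − I)·e^(rT) = (91.90 − 5.9056)·e^(0.0873·11/12) = 85.9944 × 1.083314 = 93.1589
Value (long) = (F − K)·e^(−rT) = (93.1589 − 90.82) × 0.923093 = 2.1590
Value = ₹2.16

₹2.16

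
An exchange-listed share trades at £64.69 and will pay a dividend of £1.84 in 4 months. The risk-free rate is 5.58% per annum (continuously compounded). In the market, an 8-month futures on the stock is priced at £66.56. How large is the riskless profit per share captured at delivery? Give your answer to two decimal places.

£1.29 per share

PV(dividends) I = 1.84·e^(−0.0558·4/12) = 1.8061
Fair futures F* = (S − I)·e^(rT) = (64.69 − 1.8061)·e^0.037200 = 62.8839 × 1.037901 = 65.2673
Market £66.56 > fair 65.2673: forward overpriced → cash-and-carry (borrow at r, buy the stock and collect the dividends, short the forward).
Profit at T = |F_mkt − F*| = |66.56 − 65.2673| = £1.29 per share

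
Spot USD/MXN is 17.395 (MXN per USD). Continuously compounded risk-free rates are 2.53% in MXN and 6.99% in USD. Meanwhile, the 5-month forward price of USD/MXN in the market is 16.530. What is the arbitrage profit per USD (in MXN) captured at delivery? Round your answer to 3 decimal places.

0.545 per USD (in MXN)

Fair forward: F* = S·e^(carry·T), with carry = (r_MXN − r_USD) = 0.0253 − 0.0699 = -0.0446
F* = 17.395 · e^(-0.0446 × 5/12) = 17.395 · e^-0.018583 = 17.395 × 0.981589 = 17.0747
Market 16.530 < fair 17.0747: forward underpriced → reverse cash-and-carry (short spot, go long the forward).
At maturity, profit = |F_mkt − F*| = |16.530 − 17.0747| = 0.545 per USD (in MXN)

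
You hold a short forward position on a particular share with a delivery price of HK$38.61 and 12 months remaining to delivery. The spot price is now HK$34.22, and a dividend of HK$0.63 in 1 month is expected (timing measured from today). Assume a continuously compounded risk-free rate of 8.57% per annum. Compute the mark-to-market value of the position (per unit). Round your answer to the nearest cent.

HK$1.84

PV(remaining dividends) I = 0.63·e^(−0.0857·1/12) = 0.6255
Current forward F = (S − I)·e^(rT) = (34.22 − 0.6255)·e^(0.0857·12/12) = 33.5945 × 1.089479 = 36.6005
Value (long) = (F − K)·e^(−rT) = (36.6005 − 38.61) × 0.917870 = -1.8445
Short position value = −(long value) = HK$1.84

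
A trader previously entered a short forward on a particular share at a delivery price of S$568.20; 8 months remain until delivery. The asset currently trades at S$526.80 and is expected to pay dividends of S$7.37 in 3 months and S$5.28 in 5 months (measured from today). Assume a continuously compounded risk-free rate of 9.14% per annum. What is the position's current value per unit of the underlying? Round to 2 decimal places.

S$20.10

PV(remaining dividends) I = 7.37·e^(−0.0914·3/12) + 5.28·e^(−0.0914·5/12) = 12.2862
Current forward F = (S − I)·e^(rT) = (526.80 − 12.2862)·e^(0.0914·8/12) = 514.5138 × 1.062828 = 546.8397
Value (long) = (F − K)·e^(−rT) = (546.8397 − 568.20) × 0.940886 = -20.0976
Short position value = −(long value) = S$20.10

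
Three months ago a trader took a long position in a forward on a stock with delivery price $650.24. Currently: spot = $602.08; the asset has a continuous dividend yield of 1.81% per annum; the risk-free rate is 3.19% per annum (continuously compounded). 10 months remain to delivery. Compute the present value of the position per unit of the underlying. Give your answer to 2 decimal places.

-$40.12

Current fair forward for the remaining 10 months: F = S·e^((r − q)·T), (r − q) = 0.0319 − 0.0181 = 0.0138
F = 602.08 · e^(0.0138 × 10/12) = 602.08 × 1.011566 = 609.0437
Value of long forward = (F − K)·e^(−rT) = (609.0437 − 650.24) · e^(−0.0319·10/12)
= -41.1963 × 0.973767 = -40.12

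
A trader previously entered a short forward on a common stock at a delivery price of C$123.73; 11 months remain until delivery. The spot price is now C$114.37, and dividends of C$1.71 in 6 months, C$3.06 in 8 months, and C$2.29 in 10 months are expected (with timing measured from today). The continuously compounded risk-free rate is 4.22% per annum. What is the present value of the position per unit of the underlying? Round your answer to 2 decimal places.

PV(remaining dividends) I = 1.71·e^(−0.0422·6/12) + 3.06·e^(−0.0422·8/12) + 2.29·e^(−0.0422·10/12) = 6.8603
Current forward F = (S − I)·e^(rT) = (114.37 − 6.8603)·e^(0.0422·11/12) = 107.5097 × 1.039441 = 111.7500
Value (long) = (F − K)·e^(−rT) = (111.7500 − 123.73) × 0.962055 = -11.5254
Short position value = −(long value) = C$11.53

C$11.53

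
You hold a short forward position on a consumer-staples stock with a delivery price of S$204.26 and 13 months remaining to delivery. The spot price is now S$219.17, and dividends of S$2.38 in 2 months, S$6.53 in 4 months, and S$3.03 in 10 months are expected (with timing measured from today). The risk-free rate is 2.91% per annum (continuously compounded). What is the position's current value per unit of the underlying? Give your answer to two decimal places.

-S$9.46

PV(remaining dividends) I = 2.38·e^(−0.0291·2/12) + 6.53·e^(−0.0291·4/12) + 3.03·e^(−0.0291·10/12) = 11.7929
Current forward F = (S − I)·e^(rT) = (219.17 − 11.7929)·e^(0.0291·13/12) = 207.3771 × 1.032027 = 214.0188
Value (long) = (F − K)·e^(−rT) = (214.0188 − 204.26) × 0.968967 = 9.4560
Short position value = −(long value) = -S$9.46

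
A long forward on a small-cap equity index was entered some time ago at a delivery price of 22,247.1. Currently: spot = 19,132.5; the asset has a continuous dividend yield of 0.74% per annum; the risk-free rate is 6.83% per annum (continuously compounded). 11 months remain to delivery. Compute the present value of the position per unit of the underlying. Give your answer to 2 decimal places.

Current fair forward for the remaining 11 months: F = S·e^((r − q)·T), (r − q) = 0.0683 − 0.0074 = 0.0609
F = 19132.5 · e^(0.0609 × 11/12) = 19132.5 × 1.05741262 = 20230.9470
Value of long forward = (F − K)·e^(−rT) = (20230.9470 − 22247.1) · e^(−0.0683·11/12)
= -2016.1530 × 0.93931130 = -1893.80

-1893.80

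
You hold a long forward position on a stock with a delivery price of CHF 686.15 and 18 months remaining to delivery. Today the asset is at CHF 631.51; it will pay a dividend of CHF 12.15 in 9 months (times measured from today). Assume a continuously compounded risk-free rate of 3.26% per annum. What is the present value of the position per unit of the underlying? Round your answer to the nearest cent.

-CHF 33.75

PV(remaining dividends) I = 12.15·e^(−0.0326·9/12) = 11.8565
Current forward F = (S − I)·e^(rT) = (631.51 − 11.8565)·e^(0.0326·18/12) = 619.6535 × 1.050115 = 650.7074
Value (long) = (F − K)·e^(−rT) = (650.7074 − 686.15) × 0.952276 = -33.7511
Value = -CHF 33.75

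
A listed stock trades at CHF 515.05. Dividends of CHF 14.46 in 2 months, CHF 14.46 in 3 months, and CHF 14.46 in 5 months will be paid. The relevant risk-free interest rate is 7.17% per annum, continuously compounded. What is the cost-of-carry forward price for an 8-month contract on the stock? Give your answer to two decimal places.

CHF 495.66

PV(dividends) I = 14.46·e^(−0.0717·2/12) + 14.46·e^(−0.0717·3/12) + 14.46·e^(−0.0717·5/12)
I = 14.2882 + 14.2031 + 14.0344 = 42.5257
F = (S − I)·e^(rT) = (515.05 − 42.5257) · e^(0.0717·8/12)
= 472.5243 · e^0.047800 = 472.5243 × 1.048961 = CHF 495.66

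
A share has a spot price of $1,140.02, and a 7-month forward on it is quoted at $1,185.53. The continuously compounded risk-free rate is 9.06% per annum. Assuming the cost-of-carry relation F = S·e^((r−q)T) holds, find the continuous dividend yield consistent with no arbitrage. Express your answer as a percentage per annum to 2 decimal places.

2.35%

From F = S·e^((r−q)T): (r − q) = ln(F/S)/T
ln(1185.53/1140.02) = ln(1.039920) = 0.039144
(r − q) = 0.039144 / (7/12) = 0.067104
q = r − ln(F/S)/T = 0.0906 − 0.067104 = 0.023496
q = 2.35%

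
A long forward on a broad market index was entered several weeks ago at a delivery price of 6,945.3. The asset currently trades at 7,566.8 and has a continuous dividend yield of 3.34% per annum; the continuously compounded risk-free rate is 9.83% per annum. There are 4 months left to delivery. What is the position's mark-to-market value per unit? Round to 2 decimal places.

761.61

Current fair forward for the remaining 4 months: F = S·e^((r − q)·T), (r − q) = 0.0983 − 0.0334 = 0.0649
F = 7566.8 · e^(0.0649 × 4/12) = 7566.8 × 1.02186903 = 7732.2786
Value of long forward = (F − K)·e^(−rT) = (7732.2786 − 6945.3) · e^(−0.0983·4/12)
= 786.9786 × 0.96776434 = 761.61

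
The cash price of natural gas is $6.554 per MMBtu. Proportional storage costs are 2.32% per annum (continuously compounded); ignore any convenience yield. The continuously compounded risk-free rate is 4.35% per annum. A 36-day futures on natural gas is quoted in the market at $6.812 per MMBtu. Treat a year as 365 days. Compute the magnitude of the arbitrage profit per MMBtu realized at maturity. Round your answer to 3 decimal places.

$0.215 per MMBtu

Fair futures: F* = S·e^(carry·T), with carry = (r + u) = 0.0435 + 0.0232 = 0.0667
F* = 6.554 · e^(0.0667 × 36/365) = 6.554 · e^0.006579 = 6.554 × 1.006601 = $6.5973
Market $6.812 > fair $6.5973: forward overpriced → cash-and-carry (buy spot, short the forward).
At maturity, profit = |F_mkt − F*| = |6.812 − 6.5973| = $0.215 per MMBtu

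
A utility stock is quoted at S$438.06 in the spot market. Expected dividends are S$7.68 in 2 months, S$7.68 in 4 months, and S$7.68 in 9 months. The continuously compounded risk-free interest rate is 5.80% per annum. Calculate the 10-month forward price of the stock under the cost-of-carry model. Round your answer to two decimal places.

S$436.15

PV(dividends) I = 7.68·e^(−0.0580·2/12) + 7.68·e^(−0.0580·4/12) + 7.68·e^(−0.0580·9/12)
I = 7.6061 + 7.5329 + 7.3531 = 22.4921
F = (S − I)·e^(rT) = (438.06 − 22.4921) · e^(0.0580·10/12)
= 415.5679 · e^0.048333 = 415.5679 × 1.049520 = S$436.15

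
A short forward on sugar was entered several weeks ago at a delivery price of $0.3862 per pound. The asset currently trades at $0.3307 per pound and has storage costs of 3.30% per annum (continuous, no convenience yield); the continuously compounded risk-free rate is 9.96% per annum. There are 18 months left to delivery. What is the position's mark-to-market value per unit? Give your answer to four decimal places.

Current fair forward for the remaining 18 months: F = S·e^((r + u)·T), (r + u) = 0.0996 + 0.0330 = 0.1326
F = 0.3307 · e^(0.1326 × 18/12) = 0.3307 × 1.220060 = 0.4035
Value of long forward = (F − K)·e^(−rT) = (0.4035 − 0.3862) · e^(−0.0996·18/12)
= 0.0173 × 0.861225 = 0.0149
Short position value = −(long value) = -$0.0149

-$0.0149 per pound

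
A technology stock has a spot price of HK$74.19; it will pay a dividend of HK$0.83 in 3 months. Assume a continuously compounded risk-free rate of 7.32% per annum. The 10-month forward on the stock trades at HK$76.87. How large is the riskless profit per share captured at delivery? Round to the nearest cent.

PV(dividends) I = 0.83·e^(−0.0732·3/12) = 0.8149
Fair forward F* = (S − I)·e^(rT) = (74.19 − 0.8149)·e^0.061000 = 73.3751 × 1.062899 = 77.9903
Market HK$76.87 < fair 77.9903: forward underpriced → reverse cash-and-carry (short the stock, invest proceeds at r, pay the dividends, go long the forward).
Profit at T = |F_mkt − F*| = |76.87 − 77.9903| = HK$1.12 per share

HK$1.12 per share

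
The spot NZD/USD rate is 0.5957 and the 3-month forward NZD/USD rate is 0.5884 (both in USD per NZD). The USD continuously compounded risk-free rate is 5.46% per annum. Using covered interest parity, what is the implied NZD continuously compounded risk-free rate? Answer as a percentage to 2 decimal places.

F = S·e^((r_USD − r_NZD)T) ⇒ r_NZD = r_USD − ln(F/S)/T
ln(0.5884/0.5957) = -0.012330; /(3/12) = -0.049320
r_NZD = 0.0546 + 0.049320 = 0.103920
r_NZD = 10.39%

10.39%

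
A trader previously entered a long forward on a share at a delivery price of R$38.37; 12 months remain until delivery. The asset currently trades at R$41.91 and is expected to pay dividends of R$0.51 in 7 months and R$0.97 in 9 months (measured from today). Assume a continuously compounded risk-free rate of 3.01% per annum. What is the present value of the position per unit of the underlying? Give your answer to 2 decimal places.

PV(remaining dividends) I = 0.51·e^(−0.0301·7/12) + 0.97·e^(−0.0301·9/12) = 1.4495
Current forward F = (S − I)·e^(rT) = (41.91 − 1.4495)·e^(0.0301·12/12) = 40.4605 × 1.030558 = 41.6969
Value (long) = (F − K)·e^(−rT) = (41.6969 − 38.37) × 0.970348 = 3.2283
Value = R$3.23

R$3.23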